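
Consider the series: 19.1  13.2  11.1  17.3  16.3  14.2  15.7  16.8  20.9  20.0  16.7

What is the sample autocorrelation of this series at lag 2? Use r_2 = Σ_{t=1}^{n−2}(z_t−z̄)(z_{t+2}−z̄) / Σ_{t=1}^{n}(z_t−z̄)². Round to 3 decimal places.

Mean z̄ = (19.1 + 13.2 + 11.1 + 17.3 + 16.3 + 14.2 + 15.7 + 16.8 + 20.9 + 20.0 + 16.7)/11 = 16.4818
Numerator Σ_{t=1}^{9}(z_t−z̄)(z_{t+2}−z̄) = -19.6188
Denominator Σ(z_t−z̄)² = 85.1564
r_2 = -19.6188 / 85.1564 = -0.230

-0.230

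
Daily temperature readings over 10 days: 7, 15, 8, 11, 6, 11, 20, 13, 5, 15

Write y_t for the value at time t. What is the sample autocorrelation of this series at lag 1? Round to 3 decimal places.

Mean ȳ = (7 + 15 + 8 + 11 + 6 + 11 + 20 + 13 + 5 + 15)/10 = 11.1000
Numerator Σ_{t=1}^{9}(y_t−ȳ)(y_{t+1}−ȳ) = -46.1100
Denominator Σ(y_t−ȳ)² = 202.9000
r_1 = -46.1100 / 202.9000 = -0.227

-0.227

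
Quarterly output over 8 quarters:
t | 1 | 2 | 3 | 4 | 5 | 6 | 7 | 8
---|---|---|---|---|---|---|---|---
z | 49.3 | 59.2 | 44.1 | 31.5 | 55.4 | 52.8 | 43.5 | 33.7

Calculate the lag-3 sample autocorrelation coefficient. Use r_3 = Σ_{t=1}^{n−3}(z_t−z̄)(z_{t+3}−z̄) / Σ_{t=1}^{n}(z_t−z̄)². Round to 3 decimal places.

-0.022

Mean z̄ = (49.3 + 59.2 + 44.1 + 31.5 + 55.4 + 52.8 + 43.5 + 33.7)/8 = 46.1875
Deviations from mean: 3.1125, 13.0125, -2.0875, -14.6875, 9.2125, 6.6125, -2.6875, -12.4875
Numerator Σ_{t=1}^{5}(z_t−z̄)(z_{t+3}−z̄) = -15.2092
Denominator Σ(z_t−z̄)² = 690.8488
r_3 = -15.2092 / 690.8488 = -0.022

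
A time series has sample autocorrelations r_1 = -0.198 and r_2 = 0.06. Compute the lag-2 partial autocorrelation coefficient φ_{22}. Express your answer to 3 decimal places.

0.022

φ_{22} = (r_2 − r_1²) / (1 − r_1²)
r_1² = (-0.198)² = 0.039204
Numerator = 0.06 − 0.0392 = 0.0208; denominator = 1 − 0.0392 = 0.9608
φ_{22} = 0.0208 / 0.9608 = 0.022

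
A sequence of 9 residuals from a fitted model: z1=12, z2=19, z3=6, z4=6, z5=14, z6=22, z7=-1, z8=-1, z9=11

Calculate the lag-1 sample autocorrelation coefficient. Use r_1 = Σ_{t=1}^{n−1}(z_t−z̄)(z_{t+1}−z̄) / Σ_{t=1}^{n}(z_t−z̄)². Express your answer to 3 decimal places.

Mean z̄ = (12 + 19 + 6 + 6 + 14 + 22 − 1 − 1 + 11)/9 = 9.7778
Numerator Σ_{t=1}^{8}(z_t−z̄)(z_{t+1}−z̄) = 6.8395
Denominator Σ(z_t−z̄)² = 519.5556
r_1 = 6.8395 / 519.5556 = 0.013

0.013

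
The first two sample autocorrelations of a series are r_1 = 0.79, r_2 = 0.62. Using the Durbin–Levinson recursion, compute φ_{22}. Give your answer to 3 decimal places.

φ_{22} = (r_2 − r_1²) / (1 − r_1²)
r_1² = (0.79)² = 0.6241
Numerator = 0.62 − 0.6241 = -0.0041; denominator = 1 − 0.6241 = 0.3759
φ_{22} = -0.0041 / 0.3759 = -0.011

-0.011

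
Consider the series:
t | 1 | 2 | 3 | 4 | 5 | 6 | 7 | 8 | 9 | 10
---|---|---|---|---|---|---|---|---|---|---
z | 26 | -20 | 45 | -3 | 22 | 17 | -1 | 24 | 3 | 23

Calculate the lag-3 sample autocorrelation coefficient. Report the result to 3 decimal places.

Mean z̄ = (26 − 20 + 45 − 3 + 22 + 17 − 1 + 24 + 3 + 23)/10 = 13.6000
Numerator Σ_{t=1}^{7}(z_t−z̄)(z_{t+3}−z̄) = -224.8800
Denominator Σ(z_t−z̄)² = 3148.4000
r_3 = -224.8800 / 3148.4000 = -0.071

-0.071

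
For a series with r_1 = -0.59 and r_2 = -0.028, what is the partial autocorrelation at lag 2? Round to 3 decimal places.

φ_{22} = (r_2 − r_1²) / (1 − r_1²)
r_1² = (-0.59)² = 0.3481
Numerator = -0.028 − 0.3481 = -0.3761; denominator = 1 − 0.3481 = 0.6519
φ_{22} = -0.3761 / 0.6519 = -0.577

-0.577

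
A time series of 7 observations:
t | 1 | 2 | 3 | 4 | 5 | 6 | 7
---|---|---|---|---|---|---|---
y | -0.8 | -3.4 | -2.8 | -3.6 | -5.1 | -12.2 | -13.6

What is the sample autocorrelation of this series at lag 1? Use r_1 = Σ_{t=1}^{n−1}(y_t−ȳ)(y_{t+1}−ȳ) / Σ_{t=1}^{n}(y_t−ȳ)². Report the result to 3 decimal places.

Mean ȳ = (-0.8 − 3.4 − 2.8 − 3.6 − 5.1 − 12.2 − 13.6)/7 = -5.9286
Deviations from mean: 5.1286, 2.5286, 3.1286, 2.3286, 0.8286, -6.2714, -7.6714
Σ(y_t−ȳ)(y_{t+1}−ȳ) = (12.9680) + (7.9108) + (7.2851) + (1.9294) + (-5.1963) + (48.1108) = 73.0078
Denominator Σ(y_t−ȳ)² = 146.7743
r_1 = 73.0078 / 146.7743 = 0.497

0.497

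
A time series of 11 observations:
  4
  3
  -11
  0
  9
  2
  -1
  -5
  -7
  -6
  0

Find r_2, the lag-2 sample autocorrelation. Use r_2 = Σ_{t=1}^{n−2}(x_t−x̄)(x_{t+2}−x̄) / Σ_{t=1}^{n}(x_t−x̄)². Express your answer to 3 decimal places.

Mean x̄ = (4 + 3 − 11 + 0 + 9 + 2 − 1 − 5 − 7 − 6 + 0)/11 = -1.0909
Numerator Σ_{t=1}^{9}(x_t−x̄)(x_{t+2}−x̄) = -141.5620
Denominator Σ(x_t−x̄)² = 328.9091
r_2 = -141.5620 / 328.9091 = -0.430

-0.430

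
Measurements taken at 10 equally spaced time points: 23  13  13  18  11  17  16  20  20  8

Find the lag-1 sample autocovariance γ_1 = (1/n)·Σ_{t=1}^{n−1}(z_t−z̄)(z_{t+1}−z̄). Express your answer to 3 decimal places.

Mean z̄ = (23 + 13 + 13 + 18 + 11 + 17 + 16 + 20 + 20 + 8)/10 = 15.9000
Σ_{t=1}^{9}(z_t−z̄)(z_{t+1}−z̄) = -49.0100
γ_1 = -49.0100 / 10 = -4.901

-4.901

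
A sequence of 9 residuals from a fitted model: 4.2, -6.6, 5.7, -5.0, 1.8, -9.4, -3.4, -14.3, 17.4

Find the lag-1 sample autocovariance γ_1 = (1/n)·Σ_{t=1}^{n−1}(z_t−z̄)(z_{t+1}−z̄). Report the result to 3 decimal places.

Mean z̄ = (4.2 − 6.6 + 5.7 − 5.0 + 1.8 − 9.4 − 3.4 − 14.3 + 17.4)/9 = -1.0667
Σ_{t=1}^{8}(z_t−z̄)(z_{t+1}−z̄) = -322.4178
γ_1 = -322.4178 / 9 = -35.824

-35.824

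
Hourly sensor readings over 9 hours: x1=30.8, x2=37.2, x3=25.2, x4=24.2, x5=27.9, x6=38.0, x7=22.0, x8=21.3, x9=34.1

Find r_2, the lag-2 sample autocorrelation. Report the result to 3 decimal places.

-0.563

Mean x̄ = (30.8 + 37.2 + 25.2 + 24.2 + 27.9 + 38.0 + 22.0 + 21.3 + 34.1)/9 = 28.9667
Σ(x_t−x̄)(x_{t+2}−x̄) = (-6.9056) + (-39.2456) + (4.0178) + (-43.0589) + (7.4311) + (-69.2556) + (-35.7622) = -182.7789
Denominator Σ(x_t−x̄)² = 324.4600
r_2 = -182.7789 / 324.4600 = -0.563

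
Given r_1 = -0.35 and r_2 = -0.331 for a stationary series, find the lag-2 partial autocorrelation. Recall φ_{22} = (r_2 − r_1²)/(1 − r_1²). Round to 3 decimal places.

-0.517

φ_{22} = (r_2 − r_1²) / (1 − r_1²)
r_1² = (-0.35)² = 0.1225
Numerator = -0.331 − 0.1225 = -0.4535; denominator = 1 − 0.1225 = 0.8775
φ_{22} = -0.4535 / 0.8775 = -0.517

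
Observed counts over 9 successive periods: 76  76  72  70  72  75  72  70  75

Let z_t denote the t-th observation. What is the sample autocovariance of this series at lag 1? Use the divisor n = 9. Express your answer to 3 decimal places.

0.604

Mean z̄ = (76 + 76 + 72 + 70 + 72 + 75 + 72 + 70 + 75)/9 = 73.1111
Σ_{t=1}^{8}(z_t−z̄)(z_{t+1}−z̄) = 5.4321
γ_1 = 5.4321 / 9 = 0.604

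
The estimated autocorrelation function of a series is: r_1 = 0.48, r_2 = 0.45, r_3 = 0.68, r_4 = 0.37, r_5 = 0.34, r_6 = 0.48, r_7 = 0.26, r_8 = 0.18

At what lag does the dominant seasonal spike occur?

The largest autocorrelation is r_3 = 0.68; the remaining lags stay at or below 0.48. The elevated value at lag 1 (0.48), dropping to 0.45 at lag 2, reflects decaying short-term dependence rather than seasonality.
The dominant spike at lag 3 indicates a seasonal period of 3.

3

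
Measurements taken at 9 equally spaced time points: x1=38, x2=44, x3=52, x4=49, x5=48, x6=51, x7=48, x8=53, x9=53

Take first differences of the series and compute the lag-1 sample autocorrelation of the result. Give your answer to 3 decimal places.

-0.163

First differences Δx: 6, 8, -3, -1, 3, -3, 5, 0
Mean of differences = 1.8750
Numerator Σ(Δx_t−Δx̄)(Δx_{t+1}−Δx̄) = -20.3906
Denominator Σ(Δx_t−Δx̄)² = 124.8750
r_1(Δx) = -20.3906 / 124.8750 = -0.163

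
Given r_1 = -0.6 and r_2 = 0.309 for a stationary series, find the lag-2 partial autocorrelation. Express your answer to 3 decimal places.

φ_{22} = (r_2 − r_1²) / (1 − r_1²)
r_1² = (-0.6)² = 0.36
Numerator = 0.309 − 0.3600 = -0.0510; denominator = 1 − 0.3600 = 0.6400
φ_{22} = -0.0510 / 0.6400 = -0.080

-0.080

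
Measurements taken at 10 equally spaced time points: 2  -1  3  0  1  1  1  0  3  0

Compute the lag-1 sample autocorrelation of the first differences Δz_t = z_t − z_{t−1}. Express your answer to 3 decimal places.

-0.713

First differences Δz: -3, 4, -3, 1, 0, 0, -1, 3, -3
Mean of differences = -0.2222
Numerator Σ(Δz_t−Δz̄)(Δz_{t+1}−Δz̄) = -38.1605
Denominator Σ(Δz_t−Δz̄)² = 53.5556
r_1(Δz) = -38.1605 / 53.5556 = -0.713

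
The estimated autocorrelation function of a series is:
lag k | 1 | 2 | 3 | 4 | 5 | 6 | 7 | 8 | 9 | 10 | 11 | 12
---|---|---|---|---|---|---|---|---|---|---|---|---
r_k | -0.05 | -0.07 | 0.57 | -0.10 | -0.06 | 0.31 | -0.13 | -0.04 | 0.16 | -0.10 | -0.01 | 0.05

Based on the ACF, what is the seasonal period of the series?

The largest autocorrelation is r_3 = 0.57, with weaker echoes at lags 6 (0.31) and 9 (0.16); the remaining lags stay at or below 0.05.
The dominant spike at lag 3 indicates a seasonal period of 3.

3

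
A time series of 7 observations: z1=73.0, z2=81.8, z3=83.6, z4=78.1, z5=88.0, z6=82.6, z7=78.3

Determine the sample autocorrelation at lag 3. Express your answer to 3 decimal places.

0.289

Mean z̄ = (73.0 + 81.8 + 83.6 + 78.1 + 88.0 + 82.6 + 78.3)/7 = 80.7714
Deviations from mean: -7.7714, 1.0286, 2.8286, -2.6714, 7.2286, 1.8286, -2.4714
Σ(z_t−z̄)(z_{t+3}−z̄) = (20.7608) + (7.4351) + (5.1722) + (6.6022) = 39.9704
Denominator Σ(z_t−z̄)² = 138.2943
r_3 = 39.9704 / 138.2943 = 0.289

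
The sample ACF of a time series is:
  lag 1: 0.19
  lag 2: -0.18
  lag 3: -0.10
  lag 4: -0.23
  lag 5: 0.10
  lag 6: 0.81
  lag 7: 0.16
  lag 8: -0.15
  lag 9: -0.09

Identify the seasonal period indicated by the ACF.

The largest autocorrelation is r_6 = 0.81; the remaining lags stay at or below 0.19.
The dominant spike at lag 6 indicates a seasonal period of 6.

6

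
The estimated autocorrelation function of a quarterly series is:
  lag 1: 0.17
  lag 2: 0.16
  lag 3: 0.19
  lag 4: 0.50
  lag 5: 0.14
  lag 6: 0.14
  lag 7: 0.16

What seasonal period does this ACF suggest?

4

The largest autocorrelation is r_4 = 0.50; the remaining lags stay at or below 0.19.
The dominant spike at lag 4 indicates a seasonal period of 4.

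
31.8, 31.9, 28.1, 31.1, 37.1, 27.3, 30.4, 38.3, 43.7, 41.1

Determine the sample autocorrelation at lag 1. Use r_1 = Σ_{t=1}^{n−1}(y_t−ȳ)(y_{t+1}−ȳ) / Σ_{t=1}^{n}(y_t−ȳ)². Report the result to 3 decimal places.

Mean ȳ = (31.8 + 31.9 + 28.1 + 31.1 + 37.1 + 27.3 + 30.4 + 38.3 + 43.7 + 41.1)/10 = 34.0800
Numerator Σ_{t=1}^{9}(y_t−ȳ)(y_{t+1}−ȳ) = 123.9016
Denominator Σ(y_t−ȳ)² = 282.8560
r_1 = 123.9016 / 282.8560 = 0.438

0.438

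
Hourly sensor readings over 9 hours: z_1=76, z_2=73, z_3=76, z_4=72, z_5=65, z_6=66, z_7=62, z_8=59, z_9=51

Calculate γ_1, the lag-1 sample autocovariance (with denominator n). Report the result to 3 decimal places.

35.469

Mean z̄ = (76 + 73 + 76 + 72 + 65 + 66 + 62 + 59 + 51)/9 = 66.6667
Σ_{t=1}^{8}(z_t−z̄)(z_{t+1}−z̄) = 319.2222
γ_1 = 319.2222 / 9 = 35.469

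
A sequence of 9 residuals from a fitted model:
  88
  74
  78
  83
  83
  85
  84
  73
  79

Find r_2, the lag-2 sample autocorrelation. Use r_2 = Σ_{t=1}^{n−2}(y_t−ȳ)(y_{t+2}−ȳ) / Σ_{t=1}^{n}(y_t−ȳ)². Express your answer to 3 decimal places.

-0.305

Mean ȳ = (88 + 74 + 78 + 83 + 83 + 85 + 84 + 73 + 79)/9 = 80.7778
Numerator Σ_{t=1}^{7}(y_t−ȳ)(y_{t+2}−ȳ) = -63.3210
Denominator Σ(y_t−ȳ)² = 207.5556
r_2 = -63.3210 / 207.5556 = -0.305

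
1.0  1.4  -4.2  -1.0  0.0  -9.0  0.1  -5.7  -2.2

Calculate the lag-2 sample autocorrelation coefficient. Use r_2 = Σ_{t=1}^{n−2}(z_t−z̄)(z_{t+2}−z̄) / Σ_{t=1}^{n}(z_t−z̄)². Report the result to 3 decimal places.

0.147

Mean z̄ = (1.0 + 1.4 − 4.2 − 1.0 + 0.0 − 9.0 + 0.1 − 5.7 − 2.2)/9 = -2.1778
Σ(z_t−z̄)(z_{t+2}−z̄) = (-6.4262) + (4.2138) + (-4.4040) + (-8.0351) + (4.9605) + (24.0294) + (-0.0506) = 14.2879
Denominator Σ(z_t−z̄)² = 97.2556
r_2 = 14.2879 / 97.2556 = 0.147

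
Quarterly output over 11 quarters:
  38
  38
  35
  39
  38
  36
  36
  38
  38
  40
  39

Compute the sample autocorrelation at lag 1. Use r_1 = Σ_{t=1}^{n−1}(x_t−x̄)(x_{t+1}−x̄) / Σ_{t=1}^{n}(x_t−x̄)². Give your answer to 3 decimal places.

Mean x̄ = (38 + 38 + 35 + 39 + 38 + 36 + 36 + 38 + 38 + 40 + 39)/11 = 37.7273
Numerator Σ_{t=1}^{10}(x_t−x̄)(x_{t+1}−x̄) = 1.8347
Denominator Σ(x_t−x̄)² = 22.1818
r_1 = 1.8347 / 22.1818 = 0.083

0.083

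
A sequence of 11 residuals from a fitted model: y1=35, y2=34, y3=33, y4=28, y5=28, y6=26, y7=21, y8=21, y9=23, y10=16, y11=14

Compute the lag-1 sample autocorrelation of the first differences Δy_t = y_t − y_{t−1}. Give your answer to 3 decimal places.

-0.380

First differences Δy: -1, -1, -5, 0, -2, -5, 0, 2, -7, -2
Mean of differences = -2.1000
Numerator Σ(Δy_t−Δȳ)(Δy_{t+1}−Δȳ) = -26.2100
Denominator Σ(Δy_t−Δȳ)² = 68.9000
r_1(Δy) = -26.2100 / 68.9000 = -0.380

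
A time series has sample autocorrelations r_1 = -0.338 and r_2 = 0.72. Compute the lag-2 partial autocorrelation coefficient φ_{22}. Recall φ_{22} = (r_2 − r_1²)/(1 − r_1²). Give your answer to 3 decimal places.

φ_{22} = (r_2 − r_1²) / (1 − r_1²)
r_1² = (-0.338)² = 0.114244
Numerator = 0.72 − 0.1142 = 0.6058; denominator = 1 − 0.1142 = 0.8858
φ_{22} = 0.6058 / 0.8858 = 0.684

0.684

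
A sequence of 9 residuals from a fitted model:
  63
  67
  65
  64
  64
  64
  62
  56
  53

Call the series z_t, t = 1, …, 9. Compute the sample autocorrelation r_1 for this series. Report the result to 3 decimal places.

0.537

Mean z̄ = (63 + 67 + 65 + 64 + 64 + 64 + 62 + 56 + 53)/9 = 62.0000
Numerator Σ_{t=1}^{8}(z_t−z̄)(z_{t+1}−z̄) = 88.0000
Denominator Σ(z_t−z̄)² = 164.0000
r_1 = 88.0000 / 164.0000 = 0.537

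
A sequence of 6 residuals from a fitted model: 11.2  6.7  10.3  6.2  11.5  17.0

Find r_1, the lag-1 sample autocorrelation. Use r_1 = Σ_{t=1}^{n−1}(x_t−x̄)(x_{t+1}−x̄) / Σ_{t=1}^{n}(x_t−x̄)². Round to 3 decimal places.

Mean x̄ = (11.2 + 6.7 + 10.3 + 6.2 + 11.5 + 17.0)/6 = 10.4833
Σ(x_t−x̄)(x_{t+1}−x̄) = (-2.7114) + (0.6936) + (0.7853) + (-4.3547) + (6.6253) = 1.0381
Denominator Σ(x_t−x̄)² = 76.7083
r_1 = 1.0381 / 76.7083 = 0.014

0.014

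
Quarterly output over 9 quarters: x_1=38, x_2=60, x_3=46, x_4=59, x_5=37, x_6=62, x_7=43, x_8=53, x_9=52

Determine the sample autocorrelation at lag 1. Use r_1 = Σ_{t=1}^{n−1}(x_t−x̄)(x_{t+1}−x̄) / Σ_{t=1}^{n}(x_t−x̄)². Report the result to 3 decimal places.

-0.793

Mean x̄ = (38 + 60 + 46 + 59 + 37 + 62 + 43 + 53 + 52)/9 = 50.0000
Numerator Σ_{t=1}^{8}(x_t−x̄)(x_{t+1}−x̄) = -568.0000
Denominator Σ(x_t−x̄)² = 716.0000
r_1 = -568.0000 / 716.0000 = -0.793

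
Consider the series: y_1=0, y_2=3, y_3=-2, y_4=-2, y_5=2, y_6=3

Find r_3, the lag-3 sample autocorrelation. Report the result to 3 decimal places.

-0.049

Mean ȳ = (0 + 3 − 2 − 2 + 2 + 3)/6 = 0.6667
Deviations from mean: -0.6667, 2.3333, -2.6667, -2.6667, 1.3333, 2.3333
Σ(y_t−ȳ)(y_{t+3}−ȳ) = (1.7778) + (3.1111) + (-6.2222) = -1.3333
Denominator Σ(y_t−ȳ)² = 27.3333
r_3 = -1.3333 / 27.3333 = -0.049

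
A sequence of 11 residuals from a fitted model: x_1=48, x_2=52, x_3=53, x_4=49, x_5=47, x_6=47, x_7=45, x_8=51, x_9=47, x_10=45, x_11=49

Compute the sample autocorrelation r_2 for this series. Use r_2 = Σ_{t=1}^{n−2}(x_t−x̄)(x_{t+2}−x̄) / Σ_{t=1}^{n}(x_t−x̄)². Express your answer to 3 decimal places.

-0.152

Mean x̄ = (48 + 52 + 53 + 49 + 47 + 47 + 45 + 51 + 47 + 45 + 49)/11 = 48.4545
Numerator Σ_{t=1}^{9}(x_t−x̄)(x_{t+2}−x̄) = -10.7769
Denominator Σ(x_t−x̄)² = 70.7273
r_2 = -10.7769 / 70.7273 = -0.152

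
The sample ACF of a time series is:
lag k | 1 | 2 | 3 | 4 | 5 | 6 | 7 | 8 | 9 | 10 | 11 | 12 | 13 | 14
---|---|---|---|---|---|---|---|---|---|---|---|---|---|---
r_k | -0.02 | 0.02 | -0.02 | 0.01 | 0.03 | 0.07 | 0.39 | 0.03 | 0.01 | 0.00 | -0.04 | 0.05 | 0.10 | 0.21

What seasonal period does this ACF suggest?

7

The largest autocorrelation is r_7 = 0.39, with a weaker echo at lag 14 (0.21); the remaining lags stay at or below 0.10.
The dominant spike at lag 7 indicates a seasonal period of 7.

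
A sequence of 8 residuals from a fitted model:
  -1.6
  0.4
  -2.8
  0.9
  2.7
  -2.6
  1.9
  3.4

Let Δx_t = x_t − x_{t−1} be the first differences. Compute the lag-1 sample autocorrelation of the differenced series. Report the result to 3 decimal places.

First differences Δx: 2.0, -3.2, 3.7, 1.8, -5.3, 4.5, 1.5
Mean of differences = 0.7143
Numerator Σ(Δx_t−Δx̄)(Δx_{t+1}−Δx̄) = -39.8016
Denominator Σ(Δx_t−Δx̄)² = 78.1886
r_1(Δx) = -39.8016 / 78.1886 = -0.509

-0.509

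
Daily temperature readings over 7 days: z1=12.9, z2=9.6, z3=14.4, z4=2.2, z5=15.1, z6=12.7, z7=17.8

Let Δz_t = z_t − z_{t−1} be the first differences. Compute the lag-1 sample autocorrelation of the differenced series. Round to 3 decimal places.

First differences Δz: -3.3, 4.8, -12.2, 12.9, -2.4, 5.1
Mean of differences = 0.8167
Numerator Σ(Δz_t−Δz̄)(Δz_{t+1}−Δz̄) = -278.1786
Denominator Σ(Δz_t−Δz̄)² = 376.9483
r_1(Δz) = -278.1786 / 376.9483 = -0.738

-0.738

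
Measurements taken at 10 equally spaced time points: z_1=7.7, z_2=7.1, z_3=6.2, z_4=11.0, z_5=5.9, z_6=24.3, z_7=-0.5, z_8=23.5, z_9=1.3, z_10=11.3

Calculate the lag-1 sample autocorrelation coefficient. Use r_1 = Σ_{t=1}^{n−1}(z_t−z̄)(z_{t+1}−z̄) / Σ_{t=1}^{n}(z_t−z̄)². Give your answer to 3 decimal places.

-0.758

Mean z̄ = (7.7 + 7.1 + 6.2 + 11.0 + 5.9 + 24.3 − 0.5 + 23.5 + 1.3 + 11.3)/10 = 9.7800
Numerator Σ_{t=1}^{9}(z_t−z̄)(z_{t+1}−z̄) = -469.8124
Denominator Σ(z_t−z̄)² = 619.8360
r_1 = -469.8124 / 619.8360 = -0.758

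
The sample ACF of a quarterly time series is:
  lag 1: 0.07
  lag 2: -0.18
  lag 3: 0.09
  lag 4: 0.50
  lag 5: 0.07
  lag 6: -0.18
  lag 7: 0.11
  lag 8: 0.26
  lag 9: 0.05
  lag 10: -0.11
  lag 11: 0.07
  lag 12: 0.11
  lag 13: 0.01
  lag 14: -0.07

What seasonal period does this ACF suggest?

The largest autocorrelation is r_4 = 0.50, with a weaker echo at lag 8 (0.26); the remaining lags stay at or below 0.11.
The dominant spike at lag 4 indicates a seasonal period of 4.

4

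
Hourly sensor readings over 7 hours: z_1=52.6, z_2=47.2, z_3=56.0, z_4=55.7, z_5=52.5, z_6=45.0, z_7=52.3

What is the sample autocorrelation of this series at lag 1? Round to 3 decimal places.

-0.124

Mean z̄ = (52.6 + 47.2 + 56.0 + 55.7 + 52.5 + 45.0 + 52.3)/7 = 51.6143
Numerator Σ_{t=1}^{6}(z_t−z̄)(z_{t+1}−z̄) = -12.5673
Denominator Σ(z_t−z̄)² = 101.3886
r_1 = -12.5673 / 101.3886 = -0.124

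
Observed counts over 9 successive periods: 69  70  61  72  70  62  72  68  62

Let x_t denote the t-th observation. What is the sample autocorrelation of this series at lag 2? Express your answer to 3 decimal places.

Mean x̄ = (69 + 70 + 61 + 72 + 70 + 62 + 72 + 68 + 62)/9 = 67.3333
Σ(x_t−x̄)(x_{t+2}−x̄) = (-10.5556) + (12.4444) + (-16.8889) + (-24.8889) + (12.4444) + (-3.5556) + (-24.8889) = -55.8889
Denominator Σ(x_t−x̄)² = 158.0000
r_2 = -55.8889 / 158.0000 = -0.354

-0.354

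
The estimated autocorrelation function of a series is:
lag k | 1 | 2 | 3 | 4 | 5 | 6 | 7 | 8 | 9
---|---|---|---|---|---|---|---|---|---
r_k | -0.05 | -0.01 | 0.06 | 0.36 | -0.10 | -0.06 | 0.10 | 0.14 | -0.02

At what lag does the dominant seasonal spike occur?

The largest autocorrelation is r_4 = 0.36; the remaining lags stay at or below 0.14.
The dominant spike at lag 4 indicates a seasonal period of 4.

4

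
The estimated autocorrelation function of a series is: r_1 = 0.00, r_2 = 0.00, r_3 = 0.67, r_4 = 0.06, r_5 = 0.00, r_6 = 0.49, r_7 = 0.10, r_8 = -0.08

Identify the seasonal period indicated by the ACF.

The largest autocorrelation is r_3 = 0.67, with a weaker echo at lag 6 (0.49); the remaining lags stay at or below 0.10.
The dominant spike at lag 3 indicates a seasonal period of 3.

3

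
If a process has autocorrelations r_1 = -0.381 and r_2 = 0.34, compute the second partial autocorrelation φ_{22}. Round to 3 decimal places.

φ_{22} = (r_2 − r_1²) / (1 − r_1²)
r_1² = (-0.381)² = 0.145161
Numerator = 0.34 − 0.1452 = 0.1948; denominator = 1 − 0.1452 = 0.8548
φ_{22} = 0.1948 / 0.8548 = 0.228

0.228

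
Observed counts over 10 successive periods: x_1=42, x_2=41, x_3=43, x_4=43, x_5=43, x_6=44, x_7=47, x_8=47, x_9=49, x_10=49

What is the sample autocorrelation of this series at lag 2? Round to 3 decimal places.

0.378

Mean x̄ = (42 + 41 + 43 + 43 + 43 + 44 + 47 + 47 + 49 + 49)/10 = 44.8000
Numerator Σ_{t=1}^{8}(x_t−x̄)(x_{t+2}−x̄) = 29.3200
Denominator Σ(x_t−x̄)² = 77.6000
r_2 = 29.3200 / 77.6000 = 0.378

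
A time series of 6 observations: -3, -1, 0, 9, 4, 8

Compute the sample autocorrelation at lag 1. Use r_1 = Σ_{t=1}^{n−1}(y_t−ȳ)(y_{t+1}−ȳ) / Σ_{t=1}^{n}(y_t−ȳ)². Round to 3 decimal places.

Mean ȳ = (-3 − 1 + 0 + 9 + 4 + 8)/6 = 2.8333
Deviations from mean: -5.8333, -3.8333, -2.8333, 6.1667, 1.1667, 5.1667
Σ(y_t−ȳ)(y_{t+1}−ȳ) = (22.3611) + (10.8611) + (-17.4722) + (7.1944) + (6.0278) = 28.9722
Denominator Σ(y_t−ȳ)² = 122.8333
r_1 = 28.9722 / 122.8333 = 0.236

0.236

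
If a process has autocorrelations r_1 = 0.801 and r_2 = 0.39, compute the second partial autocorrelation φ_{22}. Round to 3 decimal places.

-0.702

φ_{22} = (r_2 − r_1²) / (1 − r_1²)
r_1² = (0.801)² = 0.641601
Numerator = 0.39 − 0.6416 = -0.2516; denominator = 1 − 0.6416 = 0.3584
φ_{22} = -0.2516 / 0.3584 = -0.702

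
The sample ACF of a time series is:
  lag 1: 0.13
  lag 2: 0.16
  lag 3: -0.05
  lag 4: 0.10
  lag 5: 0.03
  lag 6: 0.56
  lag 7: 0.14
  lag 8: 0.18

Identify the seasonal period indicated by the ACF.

6

The largest autocorrelation is r_6 = 0.56; the remaining lags stay at or below 0.18.
The dominant spike at lag 6 indicates a seasonal period of 6.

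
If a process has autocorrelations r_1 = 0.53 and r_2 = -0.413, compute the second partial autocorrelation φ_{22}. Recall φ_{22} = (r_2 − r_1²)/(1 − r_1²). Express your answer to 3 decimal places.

φ_{22} = (r_2 − r_1²) / (1 − r_1²)
r_1² = (0.53)² = 0.2809
Numerator = -0.413 − 0.2809 = -0.6939; denominator = 1 − 0.2809 = 0.7191
φ_{22} = -0.6939 / 0.7191 = -0.965

-0.965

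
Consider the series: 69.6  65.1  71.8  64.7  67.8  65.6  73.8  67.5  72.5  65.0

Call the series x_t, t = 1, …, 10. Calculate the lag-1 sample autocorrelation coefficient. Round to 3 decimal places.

-0.590

Mean x̄ = (69.6 + 65.1 + 71.8 + 64.7 + 67.8 + 65.6 + 73.8 + 67.5 + 72.5 + 65.0)/10 = 68.3400
Numerator Σ_{t=1}^{9}(x_t−x̄)(x_{t+1}−x̄) = -61.3776
Denominator Σ(x_t−x̄)² = 104.0840
r_1 = -61.3776 / 104.0840 = -0.590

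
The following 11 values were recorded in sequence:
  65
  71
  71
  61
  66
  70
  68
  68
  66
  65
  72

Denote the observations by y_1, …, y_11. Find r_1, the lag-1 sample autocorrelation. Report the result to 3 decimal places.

-0.180

Mean ȳ = (65 + 71 + 71 + 61 + 66 + 70 + 68 + 68 + 66 + 65 + 72)/11 = 67.5455
Numerator Σ_{t=1}^{10}(y_t−ȳ)(y_{t+1}−ȳ) = -19.9339
Denominator Σ(y_t−ȳ)² = 110.7273
r_1 = -19.9339 / 110.7273 = -0.180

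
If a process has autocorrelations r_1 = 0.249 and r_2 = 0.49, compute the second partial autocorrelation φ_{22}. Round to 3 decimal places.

φ_{22} = (r_2 − r_1²) / (1 − r_1²)
r_1² = (0.249)² = 0.062001
Numerator = 0.49 − 0.0620 = 0.4280; denominator = 1 − 0.0620 = 0.9380
φ_{22} = 0.4280 / 0.9380 = 0.456

0.456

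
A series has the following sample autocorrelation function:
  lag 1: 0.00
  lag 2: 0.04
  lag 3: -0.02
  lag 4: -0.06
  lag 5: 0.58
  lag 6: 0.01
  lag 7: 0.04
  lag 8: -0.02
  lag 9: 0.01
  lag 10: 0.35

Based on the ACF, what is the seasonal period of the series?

The largest autocorrelation is r_5 = 0.58, with a weaker echo at lag 10 (0.35); the remaining lags stay at or below 0.04.
The dominant spike at lag 5 indicates a seasonal period of 5.

5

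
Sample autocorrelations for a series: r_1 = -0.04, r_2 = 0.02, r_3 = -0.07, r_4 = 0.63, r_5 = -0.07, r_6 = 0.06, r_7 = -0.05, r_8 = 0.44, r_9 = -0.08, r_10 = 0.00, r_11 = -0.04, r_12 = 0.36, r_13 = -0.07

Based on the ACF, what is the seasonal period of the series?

4

The largest autocorrelation is r_4 = 0.63, with weaker echoes at lags 8 (0.44) and 12 (0.36); the remaining lags stay at or below 0.06.
The dominant spike at lag 4 indicates a seasonal period of 4.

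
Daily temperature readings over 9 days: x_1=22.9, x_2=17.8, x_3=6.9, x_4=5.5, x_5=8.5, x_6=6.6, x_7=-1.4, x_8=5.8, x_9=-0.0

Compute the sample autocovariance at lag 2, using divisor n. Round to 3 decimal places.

4.062

Mean x̄ = (22.9 + 17.8 + 6.9 + 5.5 + 8.5 + 6.6 − 1.4 + 5.8 − 0.0)/9 = 8.0667
Σ_{t=1}^{7}(x_t−x̄)(x_{t+2}−x̄) = 36.5578
γ_2 = 36.5578 / 9 = 4.062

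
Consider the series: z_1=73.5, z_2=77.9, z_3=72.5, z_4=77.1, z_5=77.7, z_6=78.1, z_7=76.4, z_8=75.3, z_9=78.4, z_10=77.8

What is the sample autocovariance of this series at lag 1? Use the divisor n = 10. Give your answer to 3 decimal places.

-0.937

Mean z̄ = (73.5 + 77.9 + 72.5 + 77.1 + 77.7 + 78.1 + 76.4 + 75.3 + 78.4 + 77.8)/10 = 76.4700
Σ_{t=1}^{9}(z_t−z̄)(z_{t+1}−z̄) = -9.3689
γ_1 = -9.3689 / 10 = -0.937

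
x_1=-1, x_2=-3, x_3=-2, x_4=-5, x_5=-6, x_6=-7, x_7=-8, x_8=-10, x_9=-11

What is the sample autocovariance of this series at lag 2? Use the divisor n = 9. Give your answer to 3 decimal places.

Mean x̄ = (-1 − 3 − 2 − 5 − 6 − 7 − 8 − 10 − 11)/9 = -5.8889
Σ_{t=1}^{7}(x_t−x̄)(x_{t+2}−x̄) = 35.7531
γ_2 = 35.7531 / 9 = 3.973

3.973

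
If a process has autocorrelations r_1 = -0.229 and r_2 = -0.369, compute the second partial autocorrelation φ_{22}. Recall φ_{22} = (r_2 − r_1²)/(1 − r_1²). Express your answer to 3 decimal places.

-0.445

φ_{22} = (r_2 − r_1²) / (1 − r_1²)
r_1² = (-0.229)² = 0.052441
Numerator = -0.369 − 0.0524 = -0.4214; denominator = 1 − 0.0524 = 0.9476
φ_{22} = -0.4214 / 0.9476 = -0.445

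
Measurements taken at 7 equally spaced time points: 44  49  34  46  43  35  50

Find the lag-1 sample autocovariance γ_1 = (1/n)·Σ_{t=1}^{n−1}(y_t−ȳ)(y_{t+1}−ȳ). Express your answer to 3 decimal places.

-18.714

Mean ȳ = (44 + 49 + 34 + 46 + 43 + 35 + 50)/7 = 43.0000
Σ_{t=1}^{6}(y_t−ȳ)(y_{t+1}−ȳ) = -131.0000
γ_1 = -131.0000 / 7 = -18.714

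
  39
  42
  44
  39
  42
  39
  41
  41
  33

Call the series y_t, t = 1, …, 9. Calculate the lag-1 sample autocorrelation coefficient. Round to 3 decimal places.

-0.115

Mean ȳ = (39 + 42 + 44 + 39 + 42 + 39 + 41 + 41 + 33)/9 = 40.0000
Numerator Σ_{t=1}^{8}(y_t−ȳ)(y_{t+1}−ȳ) = -9.0000
Denominator Σ(y_t−ȳ)² = 78.0000
r_1 = -9.0000 / 78.0000 = -0.115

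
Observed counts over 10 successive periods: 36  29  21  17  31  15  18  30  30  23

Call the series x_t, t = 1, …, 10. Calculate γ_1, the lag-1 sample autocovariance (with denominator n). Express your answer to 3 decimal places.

Mean x̄ = (36 + 29 + 21 + 17 + 31 + 15 + 18 + 30 + 30 + 23)/10 = 25.0000
Σ_{t=1}^{9}(x_t−x̄)(x_{t+1}−x̄) = 2.0000
γ_1 = 2.0000 / 10 = 0.200

0.200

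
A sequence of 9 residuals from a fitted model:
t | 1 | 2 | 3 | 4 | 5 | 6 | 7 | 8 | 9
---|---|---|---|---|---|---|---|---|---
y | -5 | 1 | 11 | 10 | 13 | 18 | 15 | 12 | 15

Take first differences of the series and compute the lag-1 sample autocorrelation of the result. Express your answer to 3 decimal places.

First differences Δy: 6, 10, -1, 3, 5, -3, -3, 3
Mean of differences = 2.5000
Numerator Σ(Δy_t−Δȳ)(Δy_{t+1}−Δȳ) = 13.2500
Denominator Σ(Δy_t−Δȳ)² = 148.0000
r_1(Δy) = 13.2500 / 148.0000 = 0.090

0.090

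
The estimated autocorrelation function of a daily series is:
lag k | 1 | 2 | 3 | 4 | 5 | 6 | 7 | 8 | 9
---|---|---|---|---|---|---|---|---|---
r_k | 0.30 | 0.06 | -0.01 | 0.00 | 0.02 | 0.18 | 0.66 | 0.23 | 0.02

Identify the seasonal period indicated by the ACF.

The largest autocorrelation is r_7 = 0.66; the remaining lags stay at or below 0.30. The elevated value at lag 1 (0.30), dropping to 0.06 at lag 2, reflects decaying short-term dependence rather than seasonality.
The dominant spike at lag 7 indicates a seasonal period of 7.

7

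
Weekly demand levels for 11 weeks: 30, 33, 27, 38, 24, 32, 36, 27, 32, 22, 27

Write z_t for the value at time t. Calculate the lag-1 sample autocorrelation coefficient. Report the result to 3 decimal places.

Mean z̄ = (30 + 33 + 27 + 38 + 24 + 32 + 36 + 27 + 32 + 22 + 27)/11 = 29.8182
Numerator Σ_{t=1}^{10}(z_t−z̄)(z_{t+1}−z̄) = -96.8512
Denominator Σ(z_t−z̄)² = 243.6364
r_1 = -96.8512 / 243.6364 = -0.398

-0.398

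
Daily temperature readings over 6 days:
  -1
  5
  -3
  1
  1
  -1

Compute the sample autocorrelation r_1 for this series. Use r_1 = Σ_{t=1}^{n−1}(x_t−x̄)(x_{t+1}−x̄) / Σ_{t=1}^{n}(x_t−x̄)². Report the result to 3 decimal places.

Mean x̄ = (-1 + 5 − 3 + 1 + 1 − 1)/6 = 0.3333
Deviations from mean: -1.3333, 4.6667, -3.3333, 0.6667, 0.6667, -1.3333
Σ(x_t−x̄)(x_{t+1}−x̄) = (-6.2222) + (-15.5556) + (-2.2222) + (0.4444) + (-0.8889) = -24.4444
Denominator Σ(x_t−x̄)² = 37.3333
r_1 = -24.4444 / 37.3333 = -0.655

-0.655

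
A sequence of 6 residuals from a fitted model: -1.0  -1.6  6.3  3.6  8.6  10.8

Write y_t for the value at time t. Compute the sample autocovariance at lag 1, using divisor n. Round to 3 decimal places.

Mean ȳ = (-1.0 − 1.6 + 6.3 + 3.6 + 8.6 + 10.8)/6 = 4.4500
Deviations: -5.4500, -6.0500, 1.8500, -0.8500, 4.1500, 6.3500
Σ_{t=1}^{5}(y_t−ȳ)(y_{t+1}−ȳ) = 43.0325
γ_1 = 43.0325 / 6 = 7.172

7.172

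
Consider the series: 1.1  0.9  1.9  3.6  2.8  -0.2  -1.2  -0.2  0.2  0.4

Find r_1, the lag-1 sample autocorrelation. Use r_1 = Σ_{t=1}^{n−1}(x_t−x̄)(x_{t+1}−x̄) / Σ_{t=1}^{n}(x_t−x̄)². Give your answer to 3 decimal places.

Mean x̄ = (1.1 + 0.9 + 1.9 + 3.6 + 2.8 − 0.2 − 1.2 − 0.2 + 0.2 + 0.4)/10 = 0.9300
Numerator Σ_{t=1}^{9}(x_t−x̄)(x_{t+1}−x̄) = 11.4611
Denominator Σ(x_t−x̄)² = 19.5010
r_1 = 11.4611 / 19.5010 = 0.588

0.588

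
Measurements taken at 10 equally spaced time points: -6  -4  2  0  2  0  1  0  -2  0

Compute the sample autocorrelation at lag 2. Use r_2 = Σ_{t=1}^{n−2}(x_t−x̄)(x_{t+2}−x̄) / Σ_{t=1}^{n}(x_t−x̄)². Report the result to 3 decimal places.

-0.091

Mean x̄ = (-6 − 4 + 2 + 0 + 2 + 0 + 1 + 0 − 2 + 0)/10 = -0.7000
Numerator Σ_{t=1}^{8}(x_t−x̄)(x_{t+2}−x̄) = -5.4800
Denominator Σ(x_t−x̄)² = 60.1000
r_2 = -5.4800 / 60.1000 = -0.091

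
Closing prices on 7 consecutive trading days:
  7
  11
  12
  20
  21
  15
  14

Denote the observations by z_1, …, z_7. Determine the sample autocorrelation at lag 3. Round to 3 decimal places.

Mean z̄ = (7 + 11 + 12 + 20 + 21 + 15 + 14)/7 = 14.2857
Deviations from mean: -7.2857, -3.2857, -2.2857, 5.7143, 6.7143, 0.7143, -0.2857
Numerator Σ_{t=1}^{4}(z_t−z̄)(z_{t+3}−z̄) = -66.9592
Denominator Σ(z_t−z̄)² = 147.4286
r_3 = -66.9592 / 147.4286 = -0.454

-0.454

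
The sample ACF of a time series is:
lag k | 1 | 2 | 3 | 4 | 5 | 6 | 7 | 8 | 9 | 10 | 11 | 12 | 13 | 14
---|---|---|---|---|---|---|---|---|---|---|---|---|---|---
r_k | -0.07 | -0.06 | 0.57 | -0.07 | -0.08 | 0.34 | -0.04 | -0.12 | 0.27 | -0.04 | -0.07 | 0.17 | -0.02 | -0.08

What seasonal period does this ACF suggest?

The largest autocorrelation is r_3 = 0.57, with weaker echoes at lags 6 (0.34), 9 (0.27) and 12 (0.17); the remaining lags stay at or below -0.02.
The dominant spike at lag 3 indicates a seasonal period of 3.

3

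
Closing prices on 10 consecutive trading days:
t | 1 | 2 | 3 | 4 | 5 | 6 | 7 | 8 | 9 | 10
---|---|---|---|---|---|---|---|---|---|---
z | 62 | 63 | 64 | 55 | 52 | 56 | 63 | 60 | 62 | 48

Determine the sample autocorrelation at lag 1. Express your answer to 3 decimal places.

Mean z̄ = (62 + 63 + 64 + 55 + 52 + 56 + 63 + 60 + 62 + 48)/10 = 58.5000
Numerator Σ_{t=1}^{9}(z_t−z̄)(z_{t+1}−z̄) = 24.2500
Denominator Σ(z_t−z̄)² = 268.5000
r_1 = 24.2500 / 268.5000 = 0.090

0.090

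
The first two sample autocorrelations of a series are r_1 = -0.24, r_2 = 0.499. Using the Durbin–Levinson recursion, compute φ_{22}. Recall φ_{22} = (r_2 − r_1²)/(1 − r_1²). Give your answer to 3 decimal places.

0.468

φ_{22} = (r_2 − r_1²) / (1 − r_1²)
r_1² = (-0.24)² = 0.0576
Numerator = 0.499 − 0.0576 = 0.4414; denominator = 1 − 0.0576 = 0.9424
φ_{22} = 0.4414 / 0.9424 = 0.468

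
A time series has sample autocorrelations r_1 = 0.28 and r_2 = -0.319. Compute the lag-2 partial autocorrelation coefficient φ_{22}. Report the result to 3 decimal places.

φ_{22} = (r_2 − r_1²) / (1 − r_1²)
r_1² = (0.28)² = 0.0784
Numerator = -0.319 − 0.0784 = -0.3974; denominator = 1 − 0.0784 = 0.9216
φ_{22} = -0.3974 / 0.9216 = -0.431

-0.431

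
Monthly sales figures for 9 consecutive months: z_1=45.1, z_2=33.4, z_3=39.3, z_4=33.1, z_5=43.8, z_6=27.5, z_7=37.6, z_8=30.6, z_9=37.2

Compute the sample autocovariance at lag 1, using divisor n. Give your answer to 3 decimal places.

-17.437

Mean z̄ = (45.1 + 33.4 + 39.3 + 33.1 + 43.8 + 27.5 + 37.6 + 30.6 + 37.2)/9 = 36.4000
Σ_{t=1}^{8}(z_t−z̄)(z_{t+1}−z̄) = -156.9300
γ_1 = -156.9300 / 9 = -17.437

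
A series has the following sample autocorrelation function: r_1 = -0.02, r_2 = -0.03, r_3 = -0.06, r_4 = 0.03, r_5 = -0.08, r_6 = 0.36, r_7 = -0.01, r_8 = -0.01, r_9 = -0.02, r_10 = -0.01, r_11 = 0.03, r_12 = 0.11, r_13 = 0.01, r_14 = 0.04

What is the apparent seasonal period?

The largest autocorrelation is r_6 = 0.36; the remaining lags stay at or below 0.11.
The dominant spike at lag 6 indicates a seasonal period of 6.

6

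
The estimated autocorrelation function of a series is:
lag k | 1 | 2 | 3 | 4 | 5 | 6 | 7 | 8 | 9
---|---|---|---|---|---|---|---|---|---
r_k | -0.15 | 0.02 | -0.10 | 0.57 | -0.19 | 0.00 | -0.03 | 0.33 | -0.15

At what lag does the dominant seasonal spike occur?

The largest autocorrelation is r_4 = 0.57, with a weaker echo at lag 8 (0.33); the remaining lags stay at or below 0.02.
The dominant spike at lag 4 indicates a seasonal period of 4.

4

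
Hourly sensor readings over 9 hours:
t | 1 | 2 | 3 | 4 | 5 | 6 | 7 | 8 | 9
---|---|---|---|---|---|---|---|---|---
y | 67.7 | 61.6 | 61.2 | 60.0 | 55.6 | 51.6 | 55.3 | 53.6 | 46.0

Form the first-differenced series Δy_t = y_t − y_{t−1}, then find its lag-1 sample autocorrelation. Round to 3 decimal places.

-0.127

First differences Δy: -6.1, -0.4, -1.2, -4.4, -4.0, 3.7, -1.7, -7.6
Mean of differences = -2.7125
Numerator Σ(Δy_t−Δȳ)(Δy_{t+1}−Δȳ) = -11.4277
Denominator Σ(Δy_t−Δȳ)² = 89.6488
r_1(Δy) = -11.4277 / 89.6488 = -0.127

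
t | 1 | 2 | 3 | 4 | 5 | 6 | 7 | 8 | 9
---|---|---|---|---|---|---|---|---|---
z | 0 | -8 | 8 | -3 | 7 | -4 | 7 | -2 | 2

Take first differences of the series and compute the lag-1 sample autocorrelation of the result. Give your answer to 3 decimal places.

-0.889

First differences Δz: -8, 16, -11, 10, -11, 11, -9, 4
Mean of differences = 0.2500
Numerator Σ(Δz_t−Δz̄)(Δz_{t+1}−Δz̄) = -781.5625
Denominator Σ(Δz_t−Δz̄)² = 879.5000
r_1(Δz) = -781.5625 / 879.5000 = -0.889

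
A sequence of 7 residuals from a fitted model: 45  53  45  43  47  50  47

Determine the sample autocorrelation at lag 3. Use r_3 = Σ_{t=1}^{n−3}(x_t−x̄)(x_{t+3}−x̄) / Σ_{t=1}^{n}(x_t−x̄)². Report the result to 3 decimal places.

0.036

Mean x̄ = (45 + 53 + 45 + 43 + 47 + 50 + 47)/7 = 47.1429
Σ(x_t−x̄)(x_{t+3}−x̄) = (8.8776) + (-0.8367) + (-6.1224) + (0.5918) = 2.5102
Denominator Σ(x_t−x̄)² = 68.8571
r_3 = 2.5102 / 68.8571 = 0.036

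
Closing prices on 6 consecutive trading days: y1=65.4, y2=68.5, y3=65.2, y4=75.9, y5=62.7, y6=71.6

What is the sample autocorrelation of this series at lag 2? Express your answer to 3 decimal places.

0.452

Mean ȳ = (65.4 + 68.5 + 65.2 + 75.9 + 62.7 + 71.6)/6 = 68.2167
Deviations from mean: -2.8167, 0.2833, -3.0167, 7.6833, -5.5167, 3.3833
Σ(y_t−ȳ)(y_{t+2}−ȳ) = (8.4969) + (2.1769) + (16.6419) + (25.9953) = 53.3111
Denominator Σ(y_t−ȳ)² = 118.0283
r_2 = 53.3111 / 118.0283 = 0.452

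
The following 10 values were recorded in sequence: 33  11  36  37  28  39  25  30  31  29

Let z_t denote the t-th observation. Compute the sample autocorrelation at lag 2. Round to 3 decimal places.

Mean z̄ = (33 + 11 + 36 + 37 + 28 + 39 + 25 + 30 + 31 + 29)/10 = 29.9000
Numerator Σ_{t=1}^{8}(z_t−z̄)(z_{t+2}−z̄) = -57.5200
Denominator Σ(z_t−z̄)² = 566.9000
r_2 = -57.5200 / 566.9000 = -0.101

-0.101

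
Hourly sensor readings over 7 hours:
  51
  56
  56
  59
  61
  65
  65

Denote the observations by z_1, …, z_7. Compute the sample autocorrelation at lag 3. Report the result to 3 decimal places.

-0.152

Mean z̄ = (51 + 56 + 56 + 59 + 61 + 65 + 65)/7 = 59.0000
Deviations from mean: -8.0000, -3.0000, -3.0000, 0.0000, 2.0000, 6.0000, 6.0000
Σ(z_t−z̄)(z_{t+3}−z̄) = (0.0000) + (-6.0000) + (-18.0000) + (0.0000) = -24.0000
Denominator Σ(z_t−z̄)² = 158.0000
r_3 = -24.0000 / 158.0000 = -0.152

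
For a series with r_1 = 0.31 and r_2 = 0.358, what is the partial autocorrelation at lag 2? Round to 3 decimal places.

0.290

φ_{22} = (r_2 − r_1²) / (1 − r_1²)
r_1² = (0.31)² = 0.0961
Numerator = 0.358 − 0.0961 = 0.2619; denominator = 1 − 0.0961 = 0.9039
φ_{22} = 0.2619 / 0.9039 = 0.290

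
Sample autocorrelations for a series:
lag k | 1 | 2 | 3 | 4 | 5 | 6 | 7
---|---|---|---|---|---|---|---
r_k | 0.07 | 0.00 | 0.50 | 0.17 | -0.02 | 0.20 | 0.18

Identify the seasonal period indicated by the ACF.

The largest autocorrelation is r_3 = 0.50, with a weaker echo at lag 6 (0.20); the remaining lags stay at or below 0.18.
The dominant spike at lag 3 indicates a seasonal period of 3.

3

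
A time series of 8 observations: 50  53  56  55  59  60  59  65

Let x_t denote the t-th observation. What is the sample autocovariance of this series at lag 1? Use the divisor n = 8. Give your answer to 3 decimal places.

7.248

Mean x̄ = (50 + 53 + 56 + 55 + 59 + 60 + 59 + 65)/8 = 57.1250
Σ_{t=1}^{7}(x_t−x̄)(x_{t+1}−x̄) = 57.9844
γ_1 = 57.9844 / 8 = 7.248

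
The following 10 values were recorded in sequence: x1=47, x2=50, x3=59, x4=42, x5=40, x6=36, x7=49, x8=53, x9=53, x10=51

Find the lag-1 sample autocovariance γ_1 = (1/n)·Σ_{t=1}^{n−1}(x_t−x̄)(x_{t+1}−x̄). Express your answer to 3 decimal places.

Mean x̄ = (47 + 50 + 59 + 42 + 40 + 36 + 49 + 53 + 53 + 51)/10 = 48.0000
Σ_{t=1}^{9}(x_t−x̄)(x_{t+1}−x̄) = 131.0000
γ_1 = 131.0000 / 10 = 13.100

13.100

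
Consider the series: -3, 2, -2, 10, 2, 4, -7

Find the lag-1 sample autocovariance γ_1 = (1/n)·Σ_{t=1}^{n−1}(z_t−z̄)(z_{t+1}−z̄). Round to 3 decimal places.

-6.350

Mean z̄ = (-3 + 2 − 2 + 10 + 2 + 4 − 7)/7 = 0.8571
Σ_{t=1}^{6}(z_t−z̄)(z_{t+1}−z̄) = -44.4490
γ_1 = -44.4490 / 7 = -6.350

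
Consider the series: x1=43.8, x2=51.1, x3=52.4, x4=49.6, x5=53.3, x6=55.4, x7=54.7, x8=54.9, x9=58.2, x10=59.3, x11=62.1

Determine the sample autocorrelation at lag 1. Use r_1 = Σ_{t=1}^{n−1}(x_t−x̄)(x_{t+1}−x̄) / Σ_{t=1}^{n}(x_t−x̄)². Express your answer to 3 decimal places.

Mean x̄ = (43.8 + 51.1 + 52.4 + 49.6 + 53.3 + 55.4 + 54.7 + 54.9 + 58.2 + 59.3 + 62.1)/11 = 54.0727
Numerator Σ_{t=1}^{10}(x_t−x̄)(x_{t+1}−x̄) = 113.7238
Denominator Σ(x_t−x̄)² = 249.4018
r_1 = 113.7238 / 249.4018 = 0.456

0.456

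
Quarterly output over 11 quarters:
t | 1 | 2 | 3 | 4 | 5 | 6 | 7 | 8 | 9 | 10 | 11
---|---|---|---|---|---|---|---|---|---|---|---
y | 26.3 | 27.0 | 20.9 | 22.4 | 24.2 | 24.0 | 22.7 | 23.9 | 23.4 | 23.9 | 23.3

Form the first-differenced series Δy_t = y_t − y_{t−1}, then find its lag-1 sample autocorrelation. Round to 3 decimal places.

-0.314

First differences Δy: 0.7, -6.1, 1.5, 1.8, -0.2, -1.3, 1.2, -0.5, 0.5, -0.6
Mean of differences = -0.3000
Numerator Σ(Δy_t−Δȳ)(Δy_{t+1}−Δȳ) = -14.5500
Denominator Σ(Δy_t−Δȳ)² = 46.3200
r_1(Δy) = -14.5500 / 46.3200 = -0.314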